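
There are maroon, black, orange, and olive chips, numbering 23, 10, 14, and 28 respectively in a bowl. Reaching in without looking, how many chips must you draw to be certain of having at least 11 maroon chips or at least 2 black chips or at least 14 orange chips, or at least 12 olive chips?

36

The worst case stops just short of every target: 10 maroon, 1 black, 13 orange, 11 olive — 10 + 1 + 13 + 11 = 35 chips.
One more chip must push some color to its target, so 35 + 1 = 36.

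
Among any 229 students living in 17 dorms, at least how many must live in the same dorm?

If each of the 17 dorms held at most 13, the total would be at most 17 × 13 = 221 < 229, a contradiction.
So at least one holds ⌈229/17⌉ = 14.

14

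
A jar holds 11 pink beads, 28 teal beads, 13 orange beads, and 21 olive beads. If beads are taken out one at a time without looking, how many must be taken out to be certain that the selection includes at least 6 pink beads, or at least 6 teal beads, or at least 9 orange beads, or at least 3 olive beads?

21

Each of the 4 colors has its own threshold; avoid all of them simultaneously.
The worst case stops just short of every target: 5 pink, 5 teal, 8 orange, 2 olive — 5 + 5 + 8 + 2 = 20 beads.
One more bead must push some color to its target, so 20 + 1 = 21.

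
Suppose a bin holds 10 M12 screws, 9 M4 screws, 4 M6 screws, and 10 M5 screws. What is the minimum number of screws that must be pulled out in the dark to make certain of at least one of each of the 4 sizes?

30

The hardest size to obtain is M6: we could draw every other screw first — 33 − 4 = 29 screws — without a single M6 one.
The next draw must be M6, so 29 + 1 = 30.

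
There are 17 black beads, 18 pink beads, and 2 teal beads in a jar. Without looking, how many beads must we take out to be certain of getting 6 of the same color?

13

In the worst case we take at most 5 of each color, but all 2 teal (fewer than 5), giving 5 + 5 + 2 = 12.
One more bead then forces some color to 6, so 12 + 1 = 13.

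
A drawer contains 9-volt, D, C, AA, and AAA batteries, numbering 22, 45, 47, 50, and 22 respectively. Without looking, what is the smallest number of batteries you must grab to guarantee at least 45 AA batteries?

181

The worst case draws every non-AA battery first: 22 + 45 + 47 + 22 = 136.
The next 45 draws are then forced to be AA, giving 136 + 45 = 181.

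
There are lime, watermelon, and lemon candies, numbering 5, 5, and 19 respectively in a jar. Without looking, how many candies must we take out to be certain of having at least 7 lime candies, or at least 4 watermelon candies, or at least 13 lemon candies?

Each of the 3 flavors has its own threshold; avoid all of them simultaneously.
The worst case stops just short of every target: all 5 lime, 3 watermelon, 12 lemon — 5 + 3 + 12 = 20 candies.
One more candy must push some flavor to its target, so 20 + 1 = 21.

21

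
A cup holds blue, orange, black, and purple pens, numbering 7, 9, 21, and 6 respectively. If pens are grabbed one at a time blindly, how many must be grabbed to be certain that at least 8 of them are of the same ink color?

28

Treat the 4 ink colors as pigeonholes.
In the worst case we take at most 7 of each ink color, but all 6 purple (fewer than 7), giving 7 + 7 + 7 + 6 = 27.
One more pen then forces some ink color to 8, so 27 + 1 = 28.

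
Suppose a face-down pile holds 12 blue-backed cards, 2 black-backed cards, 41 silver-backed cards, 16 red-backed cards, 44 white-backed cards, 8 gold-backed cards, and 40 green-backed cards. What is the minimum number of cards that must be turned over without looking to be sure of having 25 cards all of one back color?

In the worst case we take at most 24 of each back color, but all 12 blue-backed, all 2 black-backed, all 16 red-backed, and all 8 gold-backed (fewer than 24), giving 12 + 2 + 24 + 16 + 24 + 8 + 24 = 110.
One more card then forces some back color to 25, so 110 + 1 = 111.

111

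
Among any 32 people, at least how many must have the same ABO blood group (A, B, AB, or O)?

There are 4 ABO blood groups, which serve as the pigeonholes.
If each of the 4 ABO blood groups held at most 7, the total would be at most 4 × 7 = 28 < 32, a contradiction.
So at least one holds ⌈32/4⌉ = 8.

8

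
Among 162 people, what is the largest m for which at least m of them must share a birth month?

14

If each of the 12 months of the year held at most 13, the total would be at most 12 × 13 = 156 < 162, a contradiction.
So at least one holds ⌈162/12⌉ = 14.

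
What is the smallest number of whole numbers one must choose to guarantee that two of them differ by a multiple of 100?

101

Two integers differ by a multiple of 100 exactly when they share a remainder mod 100.
There are 100 residue classes mod 100, so 100 integers can all lie in distinct classes.
One more integer must repeat a residue, giving a difference divisible by 100. So n = 100 + 1 = 101.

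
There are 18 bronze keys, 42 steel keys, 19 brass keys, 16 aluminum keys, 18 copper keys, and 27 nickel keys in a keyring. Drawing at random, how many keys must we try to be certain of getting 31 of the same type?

Treat the 6 types as pigeonholes.
In the worst case we take at most 30 of each type, but all 18 bronze, all 19 brass, all 16 aluminum, all 18 copper, and all 27 nickel (fewer than 30), giving 18 + 30 + 19 + 16 + 18 + 27 = 128.
One more key then forces some type to 31, so 128 + 1 = 129.

129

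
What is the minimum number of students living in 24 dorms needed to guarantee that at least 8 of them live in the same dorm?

169

There are 24 dorms acting as pigeonholes.
With 24 × 7 = 168 students we could place exactly 7 in each, with no class reaching 8.
One more forces some class to hold 8, so 168 + 1 = 169.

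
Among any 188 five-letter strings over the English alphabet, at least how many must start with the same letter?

There are 26 possible first letters, which serve as the pigeonholes.
If each of the 26 possible first letters held at most 7, the total would be at most 26 × 7 = 182 < 188, a contradiction.
So at least one holds ⌈188/26⌉ = 8.

8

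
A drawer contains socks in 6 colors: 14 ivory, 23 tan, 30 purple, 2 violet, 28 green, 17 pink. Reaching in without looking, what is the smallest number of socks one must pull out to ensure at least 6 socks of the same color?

28

Treat the 6 colors as pigeonholes.
In the worst case we take at most 5 of each color, but all 2 violet (fewer than 5), giving 5 + 5 + 5 + 2 + 5 + 5 = 27.
One more sock then forces some color to 6, so 27 + 1 = 28.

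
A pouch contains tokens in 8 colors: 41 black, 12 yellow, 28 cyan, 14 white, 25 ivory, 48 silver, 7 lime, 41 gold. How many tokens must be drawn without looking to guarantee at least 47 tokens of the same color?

Treat the 8 colors as pigeonholes.
In the worst case we take at most 46 of each color, but all 41 black, all 12 yellow, all 28 cyan, all 14 white, all 25 ivory, all 7 lime, and all 41 gold (fewer than 46), giving 41 + 12 + 28 + 14 + 25 + 46 + 7 + 41 = 214.
One more token then forces some color to 47, so 214 + 1 = 215.

215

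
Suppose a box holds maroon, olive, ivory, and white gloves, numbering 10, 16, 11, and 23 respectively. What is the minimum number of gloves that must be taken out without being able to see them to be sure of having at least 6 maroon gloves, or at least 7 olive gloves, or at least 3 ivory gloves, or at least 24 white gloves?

The worst case stops just short of every target: 5 maroon, 6 olive, 2 ivory, 23 white — 5 + 6 + 2 + 23 = 36 gloves.
One more glove must push some color to its target, so 36 + 1 = 37.

37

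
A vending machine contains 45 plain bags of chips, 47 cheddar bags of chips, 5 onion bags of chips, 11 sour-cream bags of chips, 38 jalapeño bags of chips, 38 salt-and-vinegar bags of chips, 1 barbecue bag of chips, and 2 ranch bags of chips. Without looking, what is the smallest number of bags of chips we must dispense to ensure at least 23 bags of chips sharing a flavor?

Treat the 8 flavors as pigeonholes.
In the worst case we take at most 22 of each flavor, but all 5 onion, all 11 sour-cream, all 1 barbecue, and all 2 ranch (fewer than 22), giving 22 + 22 + 5 + 11 + 22 + 22 + 1 + 2 = 107.
One more bag of chips then forces some flavor to 23, so 107 + 1 = 108.

108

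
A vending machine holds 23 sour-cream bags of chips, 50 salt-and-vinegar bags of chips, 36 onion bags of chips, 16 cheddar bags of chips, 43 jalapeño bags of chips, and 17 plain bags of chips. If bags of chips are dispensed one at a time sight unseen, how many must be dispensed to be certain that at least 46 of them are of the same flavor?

In the worst case we take at most 45 of each flavor, but all 23 sour-cream, all 36 onion, all 16 cheddar, all 43 jalapeño, and all 17 plain (fewer than 45), giving 23 + 45 + 36 + 16 + 43 + 17 = 180.
One more bag of chips then forces some flavor to 46, so 180 + 1 = 181.

181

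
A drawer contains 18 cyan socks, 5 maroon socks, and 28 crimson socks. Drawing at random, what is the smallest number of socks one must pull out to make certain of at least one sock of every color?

The hardest color to obtain is maroon: we could draw every other sock first — 51 − 5 = 46 socks — without a single maroon one.
The next draw must be maroon, so 46 + 1 = 47.

47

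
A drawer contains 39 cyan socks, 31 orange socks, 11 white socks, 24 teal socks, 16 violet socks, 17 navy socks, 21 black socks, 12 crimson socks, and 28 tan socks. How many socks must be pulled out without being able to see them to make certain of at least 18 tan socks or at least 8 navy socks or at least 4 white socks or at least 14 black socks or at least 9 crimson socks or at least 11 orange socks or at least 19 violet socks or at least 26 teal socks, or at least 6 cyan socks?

104

The worst case stops just short of every target: 5 cyan, 10 orange, 3 white, all 24 teal, all 16 violet, 7 navy, 13 black, 8 crimson, 17 tan — 5 + 10 + 3 + 24 + 16 + 7 + 13 + 8 + 17 = 103 socks.
One more sock must push some color to its target, so 103 + 1 = 104.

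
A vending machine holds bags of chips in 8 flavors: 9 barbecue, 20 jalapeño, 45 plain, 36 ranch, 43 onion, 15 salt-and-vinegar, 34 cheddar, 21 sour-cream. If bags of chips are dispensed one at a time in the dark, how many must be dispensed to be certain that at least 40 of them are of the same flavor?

214

In the worst case we take at most 39 of each flavor, but all 9 barbecue, all 20 jalapeño, all 36 ranch, all 15 salt-and-vinegar, all 34 cheddar, and all 21 sour-cream (fewer than 39), giving 9 + 20 + 39 + 36 + 39 + 15 + 34 + 21 = 213.
One more bag of chips then forces some flavor to 40, so 213 + 1 = 214.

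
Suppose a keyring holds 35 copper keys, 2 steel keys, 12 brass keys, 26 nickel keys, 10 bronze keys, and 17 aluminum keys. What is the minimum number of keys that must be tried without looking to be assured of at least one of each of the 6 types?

101

The hardest type to obtain is steel: we could draw every other key first — 102 − 2 = 100 keys — without a single steel one.
The next draw must be steel, so 100 + 1 = 101.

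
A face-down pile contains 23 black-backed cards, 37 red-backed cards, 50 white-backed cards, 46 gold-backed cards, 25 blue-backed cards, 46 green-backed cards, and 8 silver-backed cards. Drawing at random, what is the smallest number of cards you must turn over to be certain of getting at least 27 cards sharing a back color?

161

Treat the 7 back colors as pigeonholes.
In the worst case we take at most 26 of each back color, but all 23 black-backed, all 25 blue-backed, and all 8 silver-backed (fewer than 26), giving 23 + 26 + 26 + 26 + 25 + 26 + 8 = 160.
One more card then forces some back color to 27, so 160 + 1 = 161.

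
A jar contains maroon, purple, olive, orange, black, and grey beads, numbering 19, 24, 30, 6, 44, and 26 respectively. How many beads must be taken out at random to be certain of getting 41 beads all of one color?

Treat the 6 colors as pigeonholes.
In the worst case we take at most 40 of each color, but all 19 maroon, all 24 purple, all 30 olive, all 6 orange, and all 26 grey (fewer than 40), giving 19 + 24 + 30 + 6 + 40 + 26 = 145.
One more bead then forces some color to 41, so 145 + 1 = 146.

146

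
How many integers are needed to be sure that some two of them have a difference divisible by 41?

Two integers differ by a multiple of 41 exactly when they share a remainder mod 41.
There are 41 residue classes mod 41, so 41 integers can all lie in distinct classes.
One more integer must repeat a residue, giving a difference divisible by 41. So n = 41 + 1 = 42.

42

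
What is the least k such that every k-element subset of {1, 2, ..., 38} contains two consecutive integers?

Partition {1, …, 38} into 19 pairs: {1,2}, {3,4}, …, {37,38}.
Choosing 19 integers — say the 19 even numbers 2, 4, …, 38 — takes one from each pair and avoids the property.
Choosing 20 forces two into the same pair by pigeonhole, and those are consecutive. So 20.

20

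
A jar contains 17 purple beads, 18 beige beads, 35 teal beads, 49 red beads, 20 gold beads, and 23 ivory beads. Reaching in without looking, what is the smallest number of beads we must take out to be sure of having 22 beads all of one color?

119

Treat the 6 colors as pigeonholes.
In the worst case we take at most 21 of each color, but all 17 purple, all 18 beige, and all 20 gold (fewer than 21), giving 17 + 18 + 21 + 21 + 20 + 21 = 118.
One more bead then forces some color to 22, so 118 + 1 = 119.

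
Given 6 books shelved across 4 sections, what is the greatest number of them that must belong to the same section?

If each of the 4 sections held at most 1, the total would be at most 4 × 1 = 4 < 6, a contradiction.
So at least one holds ⌈6/4⌉ = 2.

2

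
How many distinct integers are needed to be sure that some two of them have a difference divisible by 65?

66

Two integers differ by a multiple of 65 exactly when they share a remainder mod 65.
There are 65 residue classes mod 65, so 65 integers can all lie in distinct classes.
One more integer must repeat a residue, giving a difference divisible by 65. So n = 65 + 1 = 66.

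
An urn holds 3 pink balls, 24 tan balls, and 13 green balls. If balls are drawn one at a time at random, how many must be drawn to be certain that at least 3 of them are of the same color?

7

The worst case takes 2 balls of each color without reaching 3 of any: 3 × 2 = 6.
The next ball must bring some color to 3, so 6 + 1 = 7.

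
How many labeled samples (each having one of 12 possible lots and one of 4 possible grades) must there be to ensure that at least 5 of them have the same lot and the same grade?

193

There are 12 × 4 = 48 (lot, grade) combinations acting as pigeonholes.
With 48 × 4 = 192 labeled samples we could place exactly 4 in each, with no (lot, grade) pair reaching 5.
One more forces some (lot, grade) pair to hold 5, so 192 + 1 = 193.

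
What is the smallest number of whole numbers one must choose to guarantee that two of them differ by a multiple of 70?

71

Use the pigeonhole principle on residue classes: two integers differ by a multiple of 70 exactly when they share a remainder mod 70.
There are 70 residue classes mod 70, so 70 integers can all lie in distinct classes.
One more integer must repeat a residue, giving a difference divisible by 70. So n = 70 + 1 = 71.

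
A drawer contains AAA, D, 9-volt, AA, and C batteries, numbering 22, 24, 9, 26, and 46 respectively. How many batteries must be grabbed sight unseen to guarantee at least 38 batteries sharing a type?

Treat the 5 types as pigeonholes.
In the worst case we take at most 37 of each type, but all 22 AAA, all 24 D, all 9 9-volt, and all 26 AA (fewer than 37), giving 22 + 24 + 9 + 26 + 37 = 118.
One more battery then forces some type to 38, so 118 + 1 = 119.

119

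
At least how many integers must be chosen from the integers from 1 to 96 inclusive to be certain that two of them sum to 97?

Partition {1, …, 96} into 48 pairs: {1,96}, {2,95}, …, {48,49}.
Choosing 48 integers — say the integers 1 through 48 — takes one from each pair and avoids the property.
Choosing 49 forces two into the same pair by pigeonhole, and those sum to 97. So 49.

49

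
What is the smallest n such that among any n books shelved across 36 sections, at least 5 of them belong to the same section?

145

There are 36 sections acting as pigeonholes.
With 36 × 4 = 144 books we could place exactly 4 in each, with no class reaching 5.
One more forces some class to hold 5, so 144 + 1 = 145.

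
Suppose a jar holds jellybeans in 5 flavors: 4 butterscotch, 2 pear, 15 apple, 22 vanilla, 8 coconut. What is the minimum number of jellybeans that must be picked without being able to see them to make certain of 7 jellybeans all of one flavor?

In the worst case we take at most 6 of each flavor, but all 4 butterscotch and all 2 pear (fewer than 6), giving 4 + 2 + 6 + 6 + 6 = 24.
One more jellybean then forces some flavor to 7, so 24 + 1 = 25.

25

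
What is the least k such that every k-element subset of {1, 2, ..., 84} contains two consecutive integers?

Partition {1, …, 84} into 42 pairs: {1,2}, {3,4}, …, {83,84}.
Choosing 42 integers — say the 42 even numbers 2, 4, …, 84 — takes one from each pair and avoids the property.
Choosing 43 forces two into the same pair by pigeonhole, and those are consecutive. So 43.

43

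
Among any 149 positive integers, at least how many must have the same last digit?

15

There are 10 possible last digits, which serve as the pigeonholes.
If each of the 10 possible last digits held at most 14, the total would be at most 10 × 14 = 140 < 149, a contradiction.
So at least one holds ⌈149/10⌉ = 15.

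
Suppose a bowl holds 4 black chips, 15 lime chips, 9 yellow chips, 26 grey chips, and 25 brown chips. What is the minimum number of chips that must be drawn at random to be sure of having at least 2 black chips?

The worst case draws every non-black chip first: 15 + 9 + 26 + 25 = 75.
The next 2 draws are then forced to be black, giving 75 + 2 = 77.

77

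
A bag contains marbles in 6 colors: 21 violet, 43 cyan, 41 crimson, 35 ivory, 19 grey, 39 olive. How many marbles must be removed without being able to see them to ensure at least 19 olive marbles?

The worst case draws every non-olive marble first: 21 + 43 + 41 + 35 + 19 = 159.
The next 19 draws are then forced to be olive, giving 159 + 19 = 178.

178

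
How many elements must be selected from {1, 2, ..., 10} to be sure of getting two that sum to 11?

6

Partition {1, …, 10} into 5 pairs: {1,10}, {2,9}, …, {5,6}.
Choosing 5 integers — say the integers 1 through 5 — takes one from each pair and avoids the property.
Choosing 6 forces two into the same pair by pigeonhole, and those sum to 11. So 6.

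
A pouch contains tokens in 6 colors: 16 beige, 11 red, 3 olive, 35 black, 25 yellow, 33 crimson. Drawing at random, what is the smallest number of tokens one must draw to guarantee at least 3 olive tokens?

123

The worst case draws every non-olive token first: 16 + 11 + 35 + 25 + 33 = 120.
The next 3 draws are then forced to be olive, giving 120 + 3 = 123.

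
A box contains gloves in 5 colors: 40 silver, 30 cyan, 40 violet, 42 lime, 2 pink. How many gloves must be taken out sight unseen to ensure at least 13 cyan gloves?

The worst case draws every non-cyan glove first: 40 + 40 + 42 + 2 = 124.
The next 13 draws are then forced to be cyan, giving 124 + 13 = 137.

137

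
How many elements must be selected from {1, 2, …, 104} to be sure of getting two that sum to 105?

53

Partition {1, …, 104} into 52 pairs: {1,104}, {2,103}, …, {52,53}.
Choosing 52 integers — say the integers 1 through 52 — takes one from each pair and avoids the property.
Choosing 53 forces two into the same pair by pigeonhole, and those sum to 105. So 53.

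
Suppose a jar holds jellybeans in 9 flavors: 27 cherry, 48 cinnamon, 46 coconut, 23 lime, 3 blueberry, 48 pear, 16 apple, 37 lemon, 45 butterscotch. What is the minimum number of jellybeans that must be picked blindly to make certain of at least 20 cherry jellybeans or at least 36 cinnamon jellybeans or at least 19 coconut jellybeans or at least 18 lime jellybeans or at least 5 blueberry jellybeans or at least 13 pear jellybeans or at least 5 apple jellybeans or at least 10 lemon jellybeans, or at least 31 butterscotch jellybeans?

The worst case stops just short of every target: 19 cherry, 35 cinnamon, 18 coconut, 17 lime, all 3 blueberry, 12 pear, 4 apple, 9 lemon, 30 butterscotch — 19 + 35 + 18 + 17 + 3 + 12 + 4 + 9 + 30 = 147 jellybeans.
One more jellybean must push some flavor to its target, so 147 + 1 = 148.

148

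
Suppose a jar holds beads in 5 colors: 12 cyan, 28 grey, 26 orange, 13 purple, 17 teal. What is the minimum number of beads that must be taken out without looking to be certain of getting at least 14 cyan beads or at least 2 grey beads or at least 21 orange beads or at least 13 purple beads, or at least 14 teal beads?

Each of the 5 colors has its own threshold; avoid all of them simultaneously.
The worst case stops just short of every target: all 12 cyan, 1 grey, 20 orange, 12 purple, 13 teal — 12 + 1 + 20 + 12 + 13 = 58 beads.
One more bead must push some color to its target, so 58 + 1 = 59.

59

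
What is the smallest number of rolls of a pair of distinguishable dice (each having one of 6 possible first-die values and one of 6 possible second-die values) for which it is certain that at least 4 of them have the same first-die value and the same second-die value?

109

There are 6 × 6 = 36 (first-die value, second-die value) combinations acting as pigeonholes.
With 36 × 3 = 108 rolls of a pair of distinguishable dice we could place exactly 3 in each, with no (first-die value, second-die value) pair reaching 4.
One more forces some (first-die value, second-die value) pair to hold 4, so 108 + 1 = 109.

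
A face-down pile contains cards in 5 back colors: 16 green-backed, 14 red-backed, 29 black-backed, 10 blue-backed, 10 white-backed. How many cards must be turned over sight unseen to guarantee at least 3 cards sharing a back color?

11

The worst case takes 2 cards of each back color without reaching 3 of any: 5 × 2 = 10.
The next card must bring some back color to 3, so 10 + 1 = 11.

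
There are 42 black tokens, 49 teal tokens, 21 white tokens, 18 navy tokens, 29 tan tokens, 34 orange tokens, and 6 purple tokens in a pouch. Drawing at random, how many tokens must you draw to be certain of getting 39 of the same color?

In the worst case we take at most 38 of each color, but all 21 white, all 18 navy, all 29 tan, all 34 orange, and all 6 purple (fewer than 38), giving 38 + 38 + 21 + 18 + 29 + 34 + 6 = 184.
One more token then forces some color to 39, so 184 + 1 = 185.

185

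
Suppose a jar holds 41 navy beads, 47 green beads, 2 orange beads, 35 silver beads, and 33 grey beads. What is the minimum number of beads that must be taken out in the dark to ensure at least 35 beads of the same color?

Treat the 5 colors as pigeonholes.
In the worst case we take at most 34 of each color, but all 2 orange and all 33 grey (fewer than 34), giving 34 + 34 + 2 + 34 + 33 = 137.
One more bead then forces some color to 35, so 137 + 1 = 138.

138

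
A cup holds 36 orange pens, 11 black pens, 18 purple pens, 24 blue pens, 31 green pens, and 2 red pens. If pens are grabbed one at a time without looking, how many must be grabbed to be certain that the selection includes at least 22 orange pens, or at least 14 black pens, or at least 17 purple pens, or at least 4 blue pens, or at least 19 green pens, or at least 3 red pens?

Each of the 6 ink colors has its own threshold; avoid all of them simultaneously.
The worst case stops just short of every target: 21 orange, all 11 black, 16 purple, 3 blue, 18 green, 2 red — 21 + 11 + 16 + 3 + 18 + 2 = 71 pens.
One more pen must push some ink color to its target, so 71 + 1 = 72.

72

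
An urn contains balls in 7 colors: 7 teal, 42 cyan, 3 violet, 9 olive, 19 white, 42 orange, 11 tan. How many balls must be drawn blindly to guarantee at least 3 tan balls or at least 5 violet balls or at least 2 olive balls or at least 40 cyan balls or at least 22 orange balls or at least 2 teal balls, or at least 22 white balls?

Each of the 7 colors has its own threshold; avoid all of them simultaneously.
The worst case stops just short of every target: 1 teal, 39 cyan, all 3 violet, 1 olive, all 19 white, 21 orange, 2 tan — 1 + 39 + 3 + 1 + 19 + 21 + 2 = 86 balls.
One more ball must push some color to its target, so 86 + 1 = 87.

87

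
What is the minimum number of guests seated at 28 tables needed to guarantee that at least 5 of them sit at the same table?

113

There are 28 tables acting as pigeonholes.
With 28 × 4 = 112 guests we could place exactly 4 in each, with no class reaching 5.
One more forces some class to hold 5, so 112 + 1 = 113.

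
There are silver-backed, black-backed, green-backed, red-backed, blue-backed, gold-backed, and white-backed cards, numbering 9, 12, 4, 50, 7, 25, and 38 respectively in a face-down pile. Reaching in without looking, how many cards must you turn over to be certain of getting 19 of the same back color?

Treat the 7 back colors as pigeonholes.
In the worst case we take at most 18 of each back color, but all 9 silver-backed, all 12 black-backed, all 4 green-backed, and all 7 blue-backed (fewer than 18), giving 9 + 12 + 4 + 18 + 7 + 18 + 18 = 86.
One more card then forces some back color to 19, so 86 + 1 = 87.

87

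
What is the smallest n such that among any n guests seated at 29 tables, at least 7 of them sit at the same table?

There are 29 tables acting as pigeonholes.
With 29 × 6 = 174 guests we could place exactly 6 in each, with no class reaching 7.
One more forces some class to hold 7, so 174 + 1 = 175.

175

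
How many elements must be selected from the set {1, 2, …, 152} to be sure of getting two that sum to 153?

Partition {1, …, 152} into 76 pairs: {1,152}, {2,151}, …, {76,77}.
Choosing 76 integers — say the integers 1 through 76 — takes one from each pair and avoids the property.
Choosing 77 forces two into the same pair by pigeonhole, and those sum to 153. So 77.

77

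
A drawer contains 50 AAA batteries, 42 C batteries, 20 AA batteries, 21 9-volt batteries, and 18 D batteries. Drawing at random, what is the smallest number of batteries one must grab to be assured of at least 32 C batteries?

To avoid C batteries as long as possible, exhaust the other 4 types first.
The worst case draws every non-C battery first: 50 + 20 + 21 + 18 = 109.
The next 32 draws are then forced to be C, giving 109 + 32 = 141.

141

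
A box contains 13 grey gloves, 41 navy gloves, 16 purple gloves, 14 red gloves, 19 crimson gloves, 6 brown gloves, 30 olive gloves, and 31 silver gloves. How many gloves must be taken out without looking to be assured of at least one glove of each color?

The hardest color to obtain is brown: we could draw every other glove first — 170 − 6 = 164 gloves — without a single brown one.
The next draw must be brown, so 164 + 1 = 165.

165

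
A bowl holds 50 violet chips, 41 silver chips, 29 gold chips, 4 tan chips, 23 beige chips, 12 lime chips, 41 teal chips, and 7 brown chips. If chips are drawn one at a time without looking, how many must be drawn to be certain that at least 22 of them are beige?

To avoid beige chips as long as possible, exhaust the other 7 colors first.
The worst case draws every non-beige chip first: 50 + 41 + 29 + 4 + 12 + 41 + 7 = 184.
The next 22 draws are then forced to be beige, giving 184 + 22 = 206.

206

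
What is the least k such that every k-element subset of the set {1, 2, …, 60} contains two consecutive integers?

31

Partition {1, …, 60} into 30 pairs: {1,2}, {3,4}, …, {59,60}.
Choosing 30 integers — say the 30 even numbers 2, 4, …, 60 — takes one from each pair and avoids the property.
Choosing 31 forces two into the same pair by pigeonhole, and those are consecutive. So 31.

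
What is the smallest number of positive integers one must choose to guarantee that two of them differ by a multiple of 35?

36

Use the pigeonhole principle on residue classes: two integers differ by a multiple of 35 exactly when they share a remainder mod 35.
There are 35 residue classes mod 35, so 35 integers can all lie in distinct classes.
One more integer must repeat a residue, giving a difference divisible by 35. So n = 35 + 1 = 36.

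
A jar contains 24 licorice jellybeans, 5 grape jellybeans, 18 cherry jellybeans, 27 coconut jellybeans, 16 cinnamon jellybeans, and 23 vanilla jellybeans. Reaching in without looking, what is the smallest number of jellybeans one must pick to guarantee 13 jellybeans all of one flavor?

66

Treat the 6 flavors as pigeonholes.
In the worst case we take at most 12 of each flavor, but all 5 grape (fewer than 12), giving 12 + 5 + 12 + 12 + 12 + 12 = 65.
One more jellybean then forces some flavor to 13, so 65 + 1 = 66.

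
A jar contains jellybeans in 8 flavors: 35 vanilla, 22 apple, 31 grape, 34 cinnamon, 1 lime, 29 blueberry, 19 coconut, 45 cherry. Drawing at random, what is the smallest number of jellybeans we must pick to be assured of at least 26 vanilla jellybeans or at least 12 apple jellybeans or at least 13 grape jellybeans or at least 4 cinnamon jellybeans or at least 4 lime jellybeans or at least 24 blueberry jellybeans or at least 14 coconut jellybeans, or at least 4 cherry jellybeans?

92

The worst case stops just short of every target: 25 vanilla, 11 apple, 12 grape, 3 cinnamon, all 1 lime, 23 blueberry, 13 coconut, 3 cherry — 25 + 11 + 12 + 3 + 1 + 23 + 13 + 3 = 91 jellybeans.
One more jellybean must push some flavor to its target, so 91 + 1 = 92.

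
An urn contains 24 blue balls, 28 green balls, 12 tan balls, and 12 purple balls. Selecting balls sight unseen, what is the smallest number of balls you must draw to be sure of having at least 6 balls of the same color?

Treat the 4 colors as pigeonholes.
The worst case takes 5 balls of each color without reaching 6 of any: 4 × 5 = 20.
The next ball must bring some color to 6, so 20 + 1 = 21.

21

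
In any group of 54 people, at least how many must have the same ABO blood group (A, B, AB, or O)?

There are 4 ABO blood groups, which serve as the pigeonholes.
If each of the 4 ABO blood groups held at most 13, the total would be at most 4 × 13 = 52 < 54, a contradiction.
So at least one holds ⌈54/4⌉ = 14.

14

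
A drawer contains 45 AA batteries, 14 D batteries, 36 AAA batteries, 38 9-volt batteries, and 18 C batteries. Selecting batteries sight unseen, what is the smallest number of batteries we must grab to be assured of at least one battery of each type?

138

The hardest type to obtain is D: we could draw every other battery first — 151 − 14 = 137 batteries — without a single D one.
The next draw must be D, so 137 + 1 = 138.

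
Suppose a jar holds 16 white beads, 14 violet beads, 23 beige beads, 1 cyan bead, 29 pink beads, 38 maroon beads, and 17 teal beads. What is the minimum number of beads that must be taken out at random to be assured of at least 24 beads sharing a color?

118

In the worst case we take at most 23 of each color, but all 16 white, all 14 violet, all 1 cyan, and all 17 teal (fewer than 23), giving 16 + 14 + 23 + 1 + 23 + 23 + 17 = 117.
One more bead then forces some color to 24, so 117 + 1 = 118.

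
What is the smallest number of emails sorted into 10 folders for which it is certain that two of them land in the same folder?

11

There are 10 folders acting as pigeonholes.
With 10 emails we could place one in each, avoiding any repeat.
One more forces some class to hold 2, so 10 + 1 = 11.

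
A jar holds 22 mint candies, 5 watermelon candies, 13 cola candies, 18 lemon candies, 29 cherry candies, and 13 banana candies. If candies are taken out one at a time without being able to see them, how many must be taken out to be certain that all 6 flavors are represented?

96

The hardest flavor to obtain is watermelon: we could draw every other candy first — 100 − 5 = 95 candies — without a single watermelon one.
The next draw must be watermelon, so 95 + 1 = 96.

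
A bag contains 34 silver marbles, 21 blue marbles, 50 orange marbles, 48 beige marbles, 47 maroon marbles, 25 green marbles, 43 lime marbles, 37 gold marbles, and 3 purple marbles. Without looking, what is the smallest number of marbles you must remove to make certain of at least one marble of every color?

The hardest color to obtain is purple: we could draw every other marble first — 308 − 3 = 305 marbles — without a single purple one.
The next draw must be purple, so 305 + 1 = 306.

306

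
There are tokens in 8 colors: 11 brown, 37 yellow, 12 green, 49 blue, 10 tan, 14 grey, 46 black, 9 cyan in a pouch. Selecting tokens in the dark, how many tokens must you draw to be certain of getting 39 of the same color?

In the worst case we take at most 38 of each color, but all 11 brown, all 37 yellow, all 12 green, all 10 tan, all 14 grey, and all 9 cyan (fewer than 38), giving 11 + 37 + 12 + 38 + 10 + 14 + 38 + 9 = 169.
One more token then forces some color to 39, so 169 + 1 = 170.

170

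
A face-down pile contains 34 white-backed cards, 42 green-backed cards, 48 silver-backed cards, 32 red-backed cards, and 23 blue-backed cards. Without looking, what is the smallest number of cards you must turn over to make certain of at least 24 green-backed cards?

To avoid green-backed cards as long as possible, exhaust the other 4 back colors first.
The worst case draws every non-green-backed card first: 34 + 48 + 32 + 23 = 137.
The next 24 draws are then forced to be green-backed, giving 137 + 24 = 161.

161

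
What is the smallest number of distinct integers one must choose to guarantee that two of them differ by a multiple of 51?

52

Two integers differ by a multiple of 51 exactly when they share a remainder mod 51.
There are 51 residue classes mod 51, so 51 integers can all lie in distinct classes.
One more integer must repeat a residue, giving a difference divisible by 51. So n = 51 + 1 = 52.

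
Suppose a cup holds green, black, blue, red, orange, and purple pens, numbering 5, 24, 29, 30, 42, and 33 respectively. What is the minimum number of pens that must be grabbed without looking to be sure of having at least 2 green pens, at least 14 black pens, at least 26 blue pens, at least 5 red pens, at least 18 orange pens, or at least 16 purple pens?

76

The worst case stops just short of every target: 1 green, 13 black, 25 blue, 4 red, 17 orange, 15 purple — 1 + 13 + 25 + 4 + 17 + 15 = 75 pens.
One more pen must push some ink color to its target, so 75 + 1 = 76.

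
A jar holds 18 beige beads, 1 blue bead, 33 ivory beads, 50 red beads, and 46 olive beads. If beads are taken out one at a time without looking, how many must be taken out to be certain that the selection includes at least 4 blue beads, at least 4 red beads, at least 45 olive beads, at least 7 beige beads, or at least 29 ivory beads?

The worst case stops just short of every target: 6 beige, all 1 blue, 28 ivory, 3 red, 44 olive — 6 + 1 + 28 + 3 + 44 = 82 beads.
One more bead must push some color to its target, so 82 + 1 = 83.

83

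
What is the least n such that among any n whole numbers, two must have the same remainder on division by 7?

8

Use the pigeonhole principle on residue classes: two integers differ by a multiple of 7 exactly when they share a remainder mod 7.
There are 7 residue classes mod 7, so 7 integers can all lie in distinct classes.
One more integer must repeat a residue, giving a difference divisible by 7. So n = 7 + 1 = 8.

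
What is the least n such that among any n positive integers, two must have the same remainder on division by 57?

58

Two integers differ by a multiple of 57 exactly when they share a remainder mod 57.
There are 57 residue classes mod 57, so 57 integers can all lie in distinct classes.
One more integer must repeat a residue, giving a difference divisible by 57. So n = 57 + 1 = 58.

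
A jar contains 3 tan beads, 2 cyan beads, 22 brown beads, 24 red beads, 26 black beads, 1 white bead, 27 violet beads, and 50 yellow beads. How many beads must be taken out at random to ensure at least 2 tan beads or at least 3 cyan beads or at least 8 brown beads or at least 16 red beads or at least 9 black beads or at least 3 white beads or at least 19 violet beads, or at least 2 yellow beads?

54

The worst case stops just short of every target: 1 tan, 2 cyan, 7 brown, 15 red, 8 black, all 1 white, 18 violet, 1 yellow — 1 + 2 + 7 + 15 + 8 + 1 + 18 + 1 = 53 beads.
One more bead must push some color to its target, so 53 + 1 = 54.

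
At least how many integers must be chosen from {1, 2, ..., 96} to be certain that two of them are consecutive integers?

49

Partition {1, …, 96} into 48 pairs: {1,2}, {3,4}, …, {95,96}.
Choosing 48 integers — say the 48 even numbers 2, 4, …, 96 — takes one from each pair and avoids the property.
Choosing 49 forces two into the same pair by pigeonhole, and those are consecutive. So 49.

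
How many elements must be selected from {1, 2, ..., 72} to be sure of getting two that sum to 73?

37

Partition {1, …, 72} into 36 pairs: {1,72}, {2,71}, …, {36,37}.
Choosing 36 integers — say the integers 1 through 36 — takes one from each pair and avoids the property.
Choosing 37 forces two into the same pair by pigeonhole, and those sum to 73. So 37.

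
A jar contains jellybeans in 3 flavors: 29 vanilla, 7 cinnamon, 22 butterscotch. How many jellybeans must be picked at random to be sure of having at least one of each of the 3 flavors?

52

The hardest flavor to obtain is cinnamon: we could draw every other jellybean first — 58 − 7 = 51 jellybeans — without a single cinnamon one.
The next draw must be cinnamon, so 51 + 1 = 52.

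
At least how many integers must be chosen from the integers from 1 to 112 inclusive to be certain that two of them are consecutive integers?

Partition {1, …, 112} into 56 pairs: {1,2}, {3,4}, …, {111,112}.
Choosing 56 integers — say the 56 even numbers 2, 4, …, 112 — takes one from each pair and avoids the property.
Choosing 57 forces two into the same pair by pigeonhole, and those are consecutive. So 57.

57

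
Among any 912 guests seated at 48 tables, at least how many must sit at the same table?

19

If each of the 48 tables held at most 18, the total would be at most 48 × 18 = 864 < 912, a contradiction.
So at least one holds ⌈912/48⌉ = 19.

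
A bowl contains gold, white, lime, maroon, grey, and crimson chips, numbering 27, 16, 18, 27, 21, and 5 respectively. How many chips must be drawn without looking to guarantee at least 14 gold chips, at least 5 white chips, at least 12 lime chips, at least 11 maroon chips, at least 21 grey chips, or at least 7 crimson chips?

64

The worst case stops just short of every target: 13 gold, 4 white, 11 lime, 10 maroon, 20 grey, all 5 crimson — 13 + 4 + 11 + 10 + 20 + 5 = 63 chips.
One more chip must push some color to its target, so 63 + 1 = 64.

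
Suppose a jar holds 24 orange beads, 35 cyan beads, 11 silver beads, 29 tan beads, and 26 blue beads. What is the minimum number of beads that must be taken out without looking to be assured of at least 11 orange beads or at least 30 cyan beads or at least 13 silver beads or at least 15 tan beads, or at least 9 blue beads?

Each of the 5 colors has its own threshold; avoid all of them simultaneously.
The worst case stops just short of every target: 10 orange, 29 cyan, all 11 silver, 14 tan, 8 blue — 10 + 29 + 11 + 14 + 8 = 72 beads.
One more bead must push some color to its target, so 72 + 1 = 73.

73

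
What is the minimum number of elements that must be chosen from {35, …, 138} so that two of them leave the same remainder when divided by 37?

Group the integers by remainder mod 37; there are 37 residue classes, each nonempty in this range.
Choosing one from each class (37 integers) avoids any shared remainder.
One more choice must repeat a class, so two differ by a multiple of 37. Hence 37 + 1 = 38.

38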